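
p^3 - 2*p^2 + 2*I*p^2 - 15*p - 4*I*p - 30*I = (p - 5)*(p + 3)*(p + 2*I)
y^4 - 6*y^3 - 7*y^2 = y^2*(y - 7)*(y + 1)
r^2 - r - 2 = (r - 2)*(r + 1)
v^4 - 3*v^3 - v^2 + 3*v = v*(v - 3)*(v - 1)*(v + 1)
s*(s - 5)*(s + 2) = s^3 - 3*s^2 - 10*s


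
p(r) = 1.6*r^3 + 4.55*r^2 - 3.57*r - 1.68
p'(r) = 4.8*r^2 + 9.1*r - 3.57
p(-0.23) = -0.64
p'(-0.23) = -5.41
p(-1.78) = 10.07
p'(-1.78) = -4.56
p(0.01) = -1.72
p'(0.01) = -3.48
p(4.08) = 168.16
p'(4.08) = 113.46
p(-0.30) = -0.24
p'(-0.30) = -5.87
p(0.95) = 0.41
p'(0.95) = 9.41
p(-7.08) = -316.16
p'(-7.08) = 172.61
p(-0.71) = 2.58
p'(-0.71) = -7.61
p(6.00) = 486.30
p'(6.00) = 223.83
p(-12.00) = -2068.44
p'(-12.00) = 578.43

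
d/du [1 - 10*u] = -10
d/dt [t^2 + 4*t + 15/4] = 2*t + 4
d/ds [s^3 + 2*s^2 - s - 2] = 3*s^2 + 4*s - 1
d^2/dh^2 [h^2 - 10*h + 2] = 2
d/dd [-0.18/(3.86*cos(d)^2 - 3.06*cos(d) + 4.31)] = (0.5508 - 1.3896*cos(d))*sin(d)/(3.86*cos(d)^2 - 3.06*cos(d) + 4.31)^2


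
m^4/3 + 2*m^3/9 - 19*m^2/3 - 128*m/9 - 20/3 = (m/3 + 1)*(m - 5)*(m + 2/3)*(m + 2)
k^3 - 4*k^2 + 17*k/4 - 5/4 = (k - 5/2)*(k - 1)*(k - 1/2)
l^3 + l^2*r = l^2*(l + r)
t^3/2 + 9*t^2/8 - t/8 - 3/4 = (t/2 + 1)*(t - 3/4)*(t + 1)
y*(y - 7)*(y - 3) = y^3 - 10*y^2 + 21*y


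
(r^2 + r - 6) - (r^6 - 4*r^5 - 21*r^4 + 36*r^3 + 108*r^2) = -r^6 + 4*r^5 + 21*r^4 - 36*r^3 - 107*r^2 + r - 6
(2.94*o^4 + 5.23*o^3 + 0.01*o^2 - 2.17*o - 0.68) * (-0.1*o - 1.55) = -0.294*o^5 - 5.08*o^4 - 8.1075*o^3 + 0.2015*o^2 + 3.4315*o + 1.054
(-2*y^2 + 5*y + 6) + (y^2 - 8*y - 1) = -y^2 - 3*y + 5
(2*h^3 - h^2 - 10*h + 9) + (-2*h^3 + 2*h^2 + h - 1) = h^2 - 9*h + 8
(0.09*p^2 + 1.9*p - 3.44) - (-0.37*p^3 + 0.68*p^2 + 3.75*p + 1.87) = 0.37*p^3 - 0.59*p^2 - 1.85*p - 5.31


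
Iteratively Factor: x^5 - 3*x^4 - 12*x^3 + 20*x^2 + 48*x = (x + 2)*(x^4 - 5*x^3 - 2*x^2 + 24*x) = (x + 2)^2*(x^3 - 7*x^2 + 12*x) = (x - 4)*(x + 2)^2*(x^2 - 3*x) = (x - 4)*(x - 3)*(x + 2)^2*(x)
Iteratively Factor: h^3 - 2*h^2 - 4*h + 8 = (h - 2)*(h^2 - 4) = (h - 2)^2*(h + 2)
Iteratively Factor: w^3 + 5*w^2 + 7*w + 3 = (w + 1)*(w^2 + 4*w + 3) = (w + 1)^2*(w + 3)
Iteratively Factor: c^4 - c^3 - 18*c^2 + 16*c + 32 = (c - 4)*(c^3 + 3*c^2 - 6*c - 8) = (c - 4)*(c + 1)*(c^2 + 2*c - 8) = (c - 4)*(c - 2)*(c + 1)*(c + 4)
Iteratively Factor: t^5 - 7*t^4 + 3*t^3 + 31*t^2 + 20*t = (t + 1)*(t^4 - 8*t^3 + 11*t^2 + 20*t) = (t - 4)*(t + 1)*(t^3 - 4*t^2 - 5*t) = (t - 4)*(t + 1)^2*(t^2 - 5*t) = t*(t - 4)*(t + 1)^2*(t - 5)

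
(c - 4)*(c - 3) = c^2 - 7*c + 12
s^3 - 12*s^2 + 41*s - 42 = (s - 7)*(s - 3)*(s - 2)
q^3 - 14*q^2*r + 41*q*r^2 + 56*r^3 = (q - 8*r)*(q - 7*r)*(q + r)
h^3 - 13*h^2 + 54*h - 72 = (h - 6)*(h - 4)*(h - 3)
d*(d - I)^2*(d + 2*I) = d^4 + 3*d^2 - 2*I*d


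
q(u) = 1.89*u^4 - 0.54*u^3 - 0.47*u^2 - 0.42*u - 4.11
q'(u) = 7.56*u^3 - 1.62*u^2 - 0.94*u - 0.42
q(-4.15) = 588.74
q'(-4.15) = -564.76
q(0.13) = -4.17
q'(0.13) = -0.55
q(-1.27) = 1.69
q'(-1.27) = -17.32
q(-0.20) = -4.04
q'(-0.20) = -0.36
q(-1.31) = 2.41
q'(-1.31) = -18.96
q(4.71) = 857.20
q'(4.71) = 749.14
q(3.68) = 307.69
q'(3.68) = 350.94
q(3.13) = 154.81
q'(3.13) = 212.59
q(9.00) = 11960.67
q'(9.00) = 5371.14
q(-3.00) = 160.59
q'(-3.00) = -216.30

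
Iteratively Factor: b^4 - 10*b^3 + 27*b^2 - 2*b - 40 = (b + 1)*(b^3 - 11*b^2 + 38*b - 40) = (b - 5)*(b + 1)*(b^2 - 6*b + 8) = (b - 5)*(b - 2)*(b + 1)*(b - 4)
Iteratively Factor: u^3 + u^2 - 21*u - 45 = (u + 3)*(u^2 - 2*u - 15) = (u - 5)*(u + 3)*(u + 3)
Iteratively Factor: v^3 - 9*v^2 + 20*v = (v - 5)*(v^2 - 4*v) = (v - 5)*(v - 4)*(v)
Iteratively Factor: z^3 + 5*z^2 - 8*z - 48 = (z + 4)*(z^2 + z - 12) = (z - 3)*(z + 4)*(z + 4)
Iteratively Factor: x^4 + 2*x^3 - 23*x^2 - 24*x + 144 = (x - 3)*(x^3 + 5*x^2 - 8*x - 48) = (x - 3)*(x + 4)*(x^2 + x - 12) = (x - 3)^2*(x + 4)*(x + 4)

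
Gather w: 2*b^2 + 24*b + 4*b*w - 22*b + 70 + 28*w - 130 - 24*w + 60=2*b^2 + 2*b + w*(4*b + 4)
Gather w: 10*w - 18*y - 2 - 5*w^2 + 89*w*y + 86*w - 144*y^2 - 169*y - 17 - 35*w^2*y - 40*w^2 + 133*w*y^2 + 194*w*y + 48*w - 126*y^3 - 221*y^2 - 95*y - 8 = w^2*(-35*y - 45) + w*(133*y^2 + 283*y + 144) - 126*y^3 - 365*y^2 - 282*y - 27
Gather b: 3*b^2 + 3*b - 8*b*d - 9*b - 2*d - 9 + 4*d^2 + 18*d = 3*b^2 + b*(-8*d - 6) + 4*d^2 + 16*d - 9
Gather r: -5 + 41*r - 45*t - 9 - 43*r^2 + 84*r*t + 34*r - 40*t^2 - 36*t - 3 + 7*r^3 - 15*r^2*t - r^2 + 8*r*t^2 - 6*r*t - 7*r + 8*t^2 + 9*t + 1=7*r^3 + r^2*(-15*t - 44) + r*(8*t^2 + 78*t + 68) - 32*t^2 - 72*t - 16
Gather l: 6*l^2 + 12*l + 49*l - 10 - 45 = 6*l^2 + 61*l - 55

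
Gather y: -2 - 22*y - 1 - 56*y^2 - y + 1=-56*y^2 - 23*y - 2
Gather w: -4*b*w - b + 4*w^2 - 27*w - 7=-b + 4*w^2 + w*(-4*b - 27) - 7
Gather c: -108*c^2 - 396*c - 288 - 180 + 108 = -108*c^2 - 396*c - 360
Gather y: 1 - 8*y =1 - 8*y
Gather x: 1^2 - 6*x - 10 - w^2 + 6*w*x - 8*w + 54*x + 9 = -w^2 - 8*w + x*(6*w + 48)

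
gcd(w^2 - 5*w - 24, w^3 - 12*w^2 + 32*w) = w - 8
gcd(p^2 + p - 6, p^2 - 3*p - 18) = p + 3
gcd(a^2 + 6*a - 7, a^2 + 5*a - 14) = a + 7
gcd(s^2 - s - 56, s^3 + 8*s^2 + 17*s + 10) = 1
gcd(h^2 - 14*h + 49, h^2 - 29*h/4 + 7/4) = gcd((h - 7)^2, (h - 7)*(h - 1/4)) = h - 7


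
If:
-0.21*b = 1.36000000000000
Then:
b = -6.48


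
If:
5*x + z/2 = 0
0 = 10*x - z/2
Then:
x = 0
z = 0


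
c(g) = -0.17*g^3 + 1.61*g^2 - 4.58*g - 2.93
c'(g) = -0.51*g^2 + 3.22*g - 4.58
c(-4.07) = 53.84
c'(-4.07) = -26.13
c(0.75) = -5.53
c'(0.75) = -2.45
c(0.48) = -4.78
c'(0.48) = -3.15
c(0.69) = -5.38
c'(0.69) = -2.60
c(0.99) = -6.05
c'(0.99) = -1.89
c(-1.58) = 9.00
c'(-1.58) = -10.94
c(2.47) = -6.98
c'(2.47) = 0.26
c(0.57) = -5.05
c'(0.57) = -2.91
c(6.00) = -9.17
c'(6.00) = -3.62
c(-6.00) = 119.23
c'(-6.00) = -42.26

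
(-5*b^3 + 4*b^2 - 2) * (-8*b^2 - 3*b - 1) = 40*b^5 - 17*b^4 - 7*b^3 + 12*b^2 + 6*b + 2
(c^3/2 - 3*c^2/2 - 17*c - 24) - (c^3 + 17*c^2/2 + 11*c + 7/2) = -c^3/2 - 10*c^2 - 28*c - 55/2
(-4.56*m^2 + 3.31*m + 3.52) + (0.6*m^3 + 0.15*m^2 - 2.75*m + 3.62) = 0.6*m^3 - 4.41*m^2 + 0.56*m + 7.14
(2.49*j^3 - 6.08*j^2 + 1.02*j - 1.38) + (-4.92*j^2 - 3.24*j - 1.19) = 2.49*j^3 - 11.0*j^2 - 2.22*j - 2.57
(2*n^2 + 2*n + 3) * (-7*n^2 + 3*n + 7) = -14*n^4 - 8*n^3 - n^2 + 23*n + 21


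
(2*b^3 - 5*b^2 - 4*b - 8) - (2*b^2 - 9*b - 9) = 2*b^3 - 7*b^2 + 5*b + 1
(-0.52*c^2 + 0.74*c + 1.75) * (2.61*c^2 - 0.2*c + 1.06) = -1.3572*c^4 + 2.0354*c^3 + 3.8683*c^2 + 0.4344*c + 1.855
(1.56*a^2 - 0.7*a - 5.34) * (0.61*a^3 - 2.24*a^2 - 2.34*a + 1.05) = 0.9516*a^5 - 3.9214*a^4 - 5.3398*a^3 + 15.2376*a^2 + 11.7606*a - 5.607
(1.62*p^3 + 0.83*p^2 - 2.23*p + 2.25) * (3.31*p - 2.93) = 5.3622*p^4 - 1.9993*p^3 - 9.8132*p^2 + 13.9814*p - 6.5925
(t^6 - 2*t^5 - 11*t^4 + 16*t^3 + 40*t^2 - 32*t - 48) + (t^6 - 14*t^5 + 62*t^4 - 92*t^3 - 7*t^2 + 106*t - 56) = 2*t^6 - 16*t^5 + 51*t^4 - 76*t^3 + 33*t^2 + 74*t - 104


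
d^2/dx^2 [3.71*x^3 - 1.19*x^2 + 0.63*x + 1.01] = 22.26*x - 2.38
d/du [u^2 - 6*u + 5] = 2*u - 6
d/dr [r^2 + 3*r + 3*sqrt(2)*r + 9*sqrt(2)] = 2*r + 3 + 3*sqrt(2)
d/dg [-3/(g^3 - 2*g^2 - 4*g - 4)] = 3*(3*g^2 - 4*g - 4)/(-g^3 + 2*g^2 + 4*g + 4)^2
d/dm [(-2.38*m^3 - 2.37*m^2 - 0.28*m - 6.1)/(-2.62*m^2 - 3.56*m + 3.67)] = (6.2356*m^4 + 16.9456*m^3 - 18.5002*m^2 - 49.3598*m - 22.7436)/(6.8644*m^4 + 18.6544*m^3 - 6.5572*m^2 - 26.1304*m + 13.4689)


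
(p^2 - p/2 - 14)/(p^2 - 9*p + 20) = (p + 7/2)/(p - 5)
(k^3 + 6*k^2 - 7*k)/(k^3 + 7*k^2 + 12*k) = (k^2 + 6*k - 7)/(k^2 + 7*k + 12)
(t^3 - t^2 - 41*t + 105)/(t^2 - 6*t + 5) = (t^2 + 4*t - 21)/(t - 1)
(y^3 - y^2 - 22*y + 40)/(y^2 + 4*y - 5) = (y^2 - 6*y + 8)/(y - 1)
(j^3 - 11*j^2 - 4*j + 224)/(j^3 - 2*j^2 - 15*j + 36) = (j^2 - 15*j + 56)/(j^2 - 6*j + 9)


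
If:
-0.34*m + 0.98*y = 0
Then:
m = 2.88235294117647*y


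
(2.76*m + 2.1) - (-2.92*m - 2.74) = 5.68*m + 4.84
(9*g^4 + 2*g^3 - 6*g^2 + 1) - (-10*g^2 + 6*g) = 9*g^4 + 2*g^3 + 4*g^2 - 6*g + 1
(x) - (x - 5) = 5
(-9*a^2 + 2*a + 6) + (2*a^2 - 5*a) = -7*a^2 - 3*a + 6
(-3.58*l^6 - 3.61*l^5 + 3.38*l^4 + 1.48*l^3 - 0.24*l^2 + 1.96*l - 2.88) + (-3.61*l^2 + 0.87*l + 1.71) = -3.58*l^6 - 3.61*l^5 + 3.38*l^4 + 1.48*l^3 - 3.85*l^2 + 2.83*l - 1.17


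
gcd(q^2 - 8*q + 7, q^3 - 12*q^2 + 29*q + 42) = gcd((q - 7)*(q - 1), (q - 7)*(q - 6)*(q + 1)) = q - 7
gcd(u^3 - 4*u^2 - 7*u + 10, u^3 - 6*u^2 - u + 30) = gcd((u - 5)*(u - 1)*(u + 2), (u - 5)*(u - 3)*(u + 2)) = u^2 - 3*u - 10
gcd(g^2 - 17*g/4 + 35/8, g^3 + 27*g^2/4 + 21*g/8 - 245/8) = g - 7/4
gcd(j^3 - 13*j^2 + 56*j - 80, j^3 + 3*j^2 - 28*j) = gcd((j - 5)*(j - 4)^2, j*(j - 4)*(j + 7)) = j - 4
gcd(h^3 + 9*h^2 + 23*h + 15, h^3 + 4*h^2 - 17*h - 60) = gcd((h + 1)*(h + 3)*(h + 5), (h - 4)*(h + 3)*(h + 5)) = h^2 + 8*h + 15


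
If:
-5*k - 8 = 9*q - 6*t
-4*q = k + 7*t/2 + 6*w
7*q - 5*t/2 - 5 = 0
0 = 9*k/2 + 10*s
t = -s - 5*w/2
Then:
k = -5185/2151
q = 6575/6453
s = 1037/956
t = 5504/6453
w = -10003/12906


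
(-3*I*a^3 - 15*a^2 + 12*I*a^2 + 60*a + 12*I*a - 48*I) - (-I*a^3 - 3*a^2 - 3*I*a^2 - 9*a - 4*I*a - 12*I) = -2*I*a^3 - 12*a^2 + 15*I*a^2 + 69*a + 16*I*a - 36*I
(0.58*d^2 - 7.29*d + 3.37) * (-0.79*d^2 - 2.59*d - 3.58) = -0.4582*d^4 + 4.2569*d^3 + 14.1424*d^2 + 17.3699*d - 12.0646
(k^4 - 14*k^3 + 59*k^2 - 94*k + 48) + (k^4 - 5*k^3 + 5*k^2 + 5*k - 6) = 2*k^4 - 19*k^3 + 64*k^2 - 89*k + 42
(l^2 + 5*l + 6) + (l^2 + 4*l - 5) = 2*l^2 + 9*l + 1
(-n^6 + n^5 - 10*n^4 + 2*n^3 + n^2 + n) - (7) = -n^6 + n^5 - 10*n^4 + 2*n^3 + n^2 + n - 7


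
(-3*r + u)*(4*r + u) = -12*r^2 + r*u + u^2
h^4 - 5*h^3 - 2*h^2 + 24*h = h*(h - 4)*(h - 3)*(h + 2)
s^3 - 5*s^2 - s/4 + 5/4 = (s - 5)*(s - 1/2)*(s + 1/2)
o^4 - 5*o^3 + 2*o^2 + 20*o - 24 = (o - 3)*(o - 2)^2*(o + 2)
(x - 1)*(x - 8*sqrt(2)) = x^2 - 8*sqrt(2)*x - x + 8*sqrt(2)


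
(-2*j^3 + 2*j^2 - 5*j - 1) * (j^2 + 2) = -2*j^5 + 2*j^4 - 9*j^3 + 3*j^2 - 10*j - 2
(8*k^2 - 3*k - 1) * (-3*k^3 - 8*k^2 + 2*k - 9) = -24*k^5 - 55*k^4 + 43*k^3 - 70*k^2 + 25*k + 9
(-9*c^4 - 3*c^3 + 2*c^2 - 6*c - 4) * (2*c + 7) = -18*c^5 - 69*c^4 - 17*c^3 + 2*c^2 - 50*c - 28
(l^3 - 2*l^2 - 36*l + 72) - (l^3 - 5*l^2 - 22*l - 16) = 3*l^2 - 14*l + 88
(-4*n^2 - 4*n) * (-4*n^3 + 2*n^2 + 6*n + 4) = 16*n^5 + 8*n^4 - 32*n^3 - 40*n^2 - 16*n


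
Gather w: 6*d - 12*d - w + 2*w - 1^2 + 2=-6*d + w + 1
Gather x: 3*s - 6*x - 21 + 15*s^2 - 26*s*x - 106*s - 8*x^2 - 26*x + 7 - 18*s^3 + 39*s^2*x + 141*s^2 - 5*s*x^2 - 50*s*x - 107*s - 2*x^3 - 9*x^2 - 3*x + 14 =-18*s^3 + 156*s^2 - 210*s - 2*x^3 + x^2*(-5*s - 17) + x*(39*s^2 - 76*s - 35)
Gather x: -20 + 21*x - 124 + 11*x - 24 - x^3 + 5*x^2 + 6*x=-x^3 + 5*x^2 + 38*x - 168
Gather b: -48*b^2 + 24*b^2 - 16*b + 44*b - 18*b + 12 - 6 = -24*b^2 + 10*b + 6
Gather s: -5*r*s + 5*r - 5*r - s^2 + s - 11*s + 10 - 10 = -s^2 + s*(-5*r - 10)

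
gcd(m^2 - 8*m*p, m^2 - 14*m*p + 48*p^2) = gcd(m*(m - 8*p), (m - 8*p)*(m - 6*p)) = -m + 8*p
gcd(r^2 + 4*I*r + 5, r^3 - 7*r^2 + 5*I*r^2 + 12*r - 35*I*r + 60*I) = r + 5*I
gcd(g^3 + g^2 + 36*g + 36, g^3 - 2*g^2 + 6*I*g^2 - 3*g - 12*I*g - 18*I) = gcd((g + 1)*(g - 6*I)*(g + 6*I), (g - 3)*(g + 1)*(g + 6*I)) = g^2 + g*(1 + 6*I) + 6*I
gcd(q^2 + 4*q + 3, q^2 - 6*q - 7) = q + 1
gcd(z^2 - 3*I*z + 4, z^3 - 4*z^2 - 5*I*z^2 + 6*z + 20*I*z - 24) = z + I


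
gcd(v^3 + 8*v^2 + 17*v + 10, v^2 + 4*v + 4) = v + 2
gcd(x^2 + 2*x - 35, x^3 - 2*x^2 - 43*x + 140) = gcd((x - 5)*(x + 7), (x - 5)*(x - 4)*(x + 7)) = x^2 + 2*x - 35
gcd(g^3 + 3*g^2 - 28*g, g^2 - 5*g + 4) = g - 4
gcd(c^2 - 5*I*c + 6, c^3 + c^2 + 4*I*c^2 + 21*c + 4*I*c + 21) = 1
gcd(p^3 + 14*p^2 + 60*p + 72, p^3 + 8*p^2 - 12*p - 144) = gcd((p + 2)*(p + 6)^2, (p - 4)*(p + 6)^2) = p^2 + 12*p + 36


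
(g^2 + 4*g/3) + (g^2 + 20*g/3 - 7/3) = 2*g^2 + 8*g - 7/3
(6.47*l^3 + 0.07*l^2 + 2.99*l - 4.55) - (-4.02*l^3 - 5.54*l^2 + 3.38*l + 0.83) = 10.49*l^3 + 5.61*l^2 - 0.39*l - 5.38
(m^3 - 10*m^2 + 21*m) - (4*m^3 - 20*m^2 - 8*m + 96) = -3*m^3 + 10*m^2 + 29*m - 96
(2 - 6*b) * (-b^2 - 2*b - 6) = 6*b^3 + 10*b^2 + 32*b - 12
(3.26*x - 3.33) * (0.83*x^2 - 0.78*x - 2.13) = 2.7058*x^3 - 5.3067*x^2 - 4.3464*x + 7.0929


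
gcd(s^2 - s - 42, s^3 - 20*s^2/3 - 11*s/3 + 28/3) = s - 7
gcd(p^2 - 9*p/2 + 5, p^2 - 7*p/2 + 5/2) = p - 5/2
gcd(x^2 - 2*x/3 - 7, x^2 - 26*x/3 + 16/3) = 1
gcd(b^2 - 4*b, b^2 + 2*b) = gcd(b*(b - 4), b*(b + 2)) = b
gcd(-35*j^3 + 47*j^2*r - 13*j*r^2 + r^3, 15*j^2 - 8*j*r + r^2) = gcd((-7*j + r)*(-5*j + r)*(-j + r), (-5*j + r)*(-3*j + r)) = -5*j + r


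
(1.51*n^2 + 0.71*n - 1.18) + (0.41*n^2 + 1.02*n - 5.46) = 1.92*n^2 + 1.73*n - 6.64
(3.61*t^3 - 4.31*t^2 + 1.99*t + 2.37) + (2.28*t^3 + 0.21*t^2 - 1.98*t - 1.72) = 5.89*t^3 - 4.1*t^2 + 0.01*t + 0.65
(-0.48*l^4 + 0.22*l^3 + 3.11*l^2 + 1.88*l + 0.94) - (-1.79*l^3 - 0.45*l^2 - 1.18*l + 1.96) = -0.48*l^4 + 2.01*l^3 + 3.56*l^2 + 3.06*l - 1.02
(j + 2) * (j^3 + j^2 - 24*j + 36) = j^4 + 3*j^3 - 22*j^2 - 12*j + 72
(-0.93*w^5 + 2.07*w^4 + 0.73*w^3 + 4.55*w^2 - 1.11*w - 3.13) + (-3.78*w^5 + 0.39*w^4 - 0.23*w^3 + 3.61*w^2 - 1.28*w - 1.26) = -4.71*w^5 + 2.46*w^4 + 0.5*w^3 + 8.16*w^2 - 2.39*w - 4.39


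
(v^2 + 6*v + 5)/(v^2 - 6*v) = (v^2 + 6*v + 5)/(v*(v - 6))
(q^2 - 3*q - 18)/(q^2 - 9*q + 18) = (q + 3)/(q - 3)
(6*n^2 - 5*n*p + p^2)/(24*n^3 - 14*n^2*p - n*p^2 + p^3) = 1/(4*n + p)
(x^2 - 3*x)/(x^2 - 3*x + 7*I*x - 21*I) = x/(x + 7*I)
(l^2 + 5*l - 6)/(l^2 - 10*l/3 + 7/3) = 3*(l + 6)/(3*l - 7)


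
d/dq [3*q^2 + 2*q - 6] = 6*q + 2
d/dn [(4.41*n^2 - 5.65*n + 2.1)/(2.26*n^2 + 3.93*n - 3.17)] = (30.1003*n^2 - 37.4514*n + 9.6575)/(5.1076*n^4 + 17.7636*n^3 + 1.1165*n^2 - 24.9162*n + 10.0489)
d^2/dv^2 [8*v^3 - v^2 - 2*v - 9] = 48*v - 2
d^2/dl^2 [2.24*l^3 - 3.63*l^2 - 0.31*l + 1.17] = 13.44*l - 7.26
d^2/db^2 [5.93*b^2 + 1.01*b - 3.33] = 11.8600000000000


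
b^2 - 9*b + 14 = (b - 7)*(b - 2)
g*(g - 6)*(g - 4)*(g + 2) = g^4 - 8*g^3 + 4*g^2 + 48*g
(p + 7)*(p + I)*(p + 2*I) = p^3 + 7*p^2 + 3*I*p^2 - 2*p + 21*I*p - 14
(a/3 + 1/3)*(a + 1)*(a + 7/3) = a^3/3 + 13*a^2/9 + 17*a/9 + 7/9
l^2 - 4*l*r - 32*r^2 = (l - 8*r)*(l + 4*r)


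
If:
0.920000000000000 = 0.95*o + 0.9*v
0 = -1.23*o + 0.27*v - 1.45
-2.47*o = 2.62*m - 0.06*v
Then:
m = 0.77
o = -0.77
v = 1.84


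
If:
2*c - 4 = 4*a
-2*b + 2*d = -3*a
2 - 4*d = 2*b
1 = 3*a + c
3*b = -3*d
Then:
No Solution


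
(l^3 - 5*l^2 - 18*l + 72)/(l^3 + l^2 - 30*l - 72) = (l - 3)/(l + 3)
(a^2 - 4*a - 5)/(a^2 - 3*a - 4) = (a - 5)/(a - 4)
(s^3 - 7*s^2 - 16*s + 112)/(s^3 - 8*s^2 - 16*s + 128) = (s - 7)/(s - 8)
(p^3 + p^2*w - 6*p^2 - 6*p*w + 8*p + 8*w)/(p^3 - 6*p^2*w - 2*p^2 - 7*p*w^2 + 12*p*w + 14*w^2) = (p - 4)/(p - 7*w)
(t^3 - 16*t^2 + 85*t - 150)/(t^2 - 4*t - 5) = (t^2 - 11*t + 30)/(t + 1)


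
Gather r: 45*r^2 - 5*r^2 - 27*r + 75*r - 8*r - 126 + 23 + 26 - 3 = 40*r^2 + 40*r - 80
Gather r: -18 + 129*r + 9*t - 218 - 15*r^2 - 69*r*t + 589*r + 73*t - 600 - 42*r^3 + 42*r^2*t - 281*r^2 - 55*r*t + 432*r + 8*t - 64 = -42*r^3 + r^2*(42*t - 296) + r*(1150 - 124*t) + 90*t - 900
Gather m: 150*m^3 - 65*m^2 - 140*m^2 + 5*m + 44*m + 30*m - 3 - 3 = 150*m^3 - 205*m^2 + 79*m - 6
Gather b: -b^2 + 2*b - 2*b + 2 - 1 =1 - b^2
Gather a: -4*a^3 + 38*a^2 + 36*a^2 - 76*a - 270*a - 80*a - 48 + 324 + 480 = -4*a^3 + 74*a^2 - 426*a + 756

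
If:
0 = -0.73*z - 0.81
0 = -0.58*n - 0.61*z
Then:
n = 1.17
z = -1.11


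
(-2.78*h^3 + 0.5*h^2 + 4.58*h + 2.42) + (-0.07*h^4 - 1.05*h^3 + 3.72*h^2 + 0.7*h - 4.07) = -0.07*h^4 - 3.83*h^3 + 4.22*h^2 + 5.28*h - 1.65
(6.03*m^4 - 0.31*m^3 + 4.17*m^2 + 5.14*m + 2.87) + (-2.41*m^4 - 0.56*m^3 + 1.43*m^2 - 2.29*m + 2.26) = 3.62*m^4 - 0.87*m^3 + 5.6*m^2 + 2.85*m + 5.13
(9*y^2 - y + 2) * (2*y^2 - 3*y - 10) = 18*y^4 - 29*y^3 - 83*y^2 + 4*y - 20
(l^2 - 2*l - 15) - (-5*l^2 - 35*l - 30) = 6*l^2 + 33*l + 15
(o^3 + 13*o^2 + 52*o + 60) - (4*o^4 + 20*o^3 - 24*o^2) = -4*o^4 - 19*o^3 + 37*o^2 + 52*o + 60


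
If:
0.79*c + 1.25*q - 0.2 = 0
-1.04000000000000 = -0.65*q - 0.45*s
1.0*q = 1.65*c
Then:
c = 0.07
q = 0.12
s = 2.14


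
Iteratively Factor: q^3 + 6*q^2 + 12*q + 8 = (q + 2)*(q^2 + 4*q + 4) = (q + 2)^2*(q + 2)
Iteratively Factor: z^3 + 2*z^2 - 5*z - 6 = (z - 2)*(z^2 + 4*z + 3) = (z - 2)*(z + 1)*(z + 3)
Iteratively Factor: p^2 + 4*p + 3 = (p + 1)*(p + 3)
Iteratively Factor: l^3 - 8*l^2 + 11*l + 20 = (l - 4)*(l^2 - 4*l - 5) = (l - 5)*(l - 4)*(l + 1)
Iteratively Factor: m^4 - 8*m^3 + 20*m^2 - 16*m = (m - 2)*(m^3 - 6*m^2 + 8*m) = m*(m - 2)*(m^2 - 6*m + 8) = m*(m - 2)^2*(m - 4)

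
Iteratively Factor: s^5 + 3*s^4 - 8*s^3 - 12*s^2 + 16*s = (s + 4)*(s^4 - s^3 - 4*s^2 + 4*s) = (s + 2)*(s + 4)*(s^3 - 3*s^2 + 2*s) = (s - 2)*(s + 2)*(s + 4)*(s^2 - s) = (s - 2)*(s - 1)*(s + 2)*(s + 4)*(s)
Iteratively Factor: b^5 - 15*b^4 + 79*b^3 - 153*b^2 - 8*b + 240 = (b - 5)*(b^4 - 10*b^3 + 29*b^2 - 8*b - 48) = (b - 5)*(b - 3)*(b^3 - 7*b^2 + 8*b + 16) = (b - 5)*(b - 4)*(b - 3)*(b^2 - 3*b - 4) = (b - 5)*(b - 4)*(b - 3)*(b + 1)*(b - 4)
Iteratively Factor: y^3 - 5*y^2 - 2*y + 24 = (y + 2)*(y^2 - 7*y + 12) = (y - 3)*(y + 2)*(y - 4)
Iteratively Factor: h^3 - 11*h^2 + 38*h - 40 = (h - 2)*(h^2 - 9*h + 20) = (h - 4)*(h - 2)*(h - 5)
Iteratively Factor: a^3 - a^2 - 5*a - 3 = (a + 1)*(a^2 - 2*a - 3) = (a - 3)*(a + 1)*(a + 1)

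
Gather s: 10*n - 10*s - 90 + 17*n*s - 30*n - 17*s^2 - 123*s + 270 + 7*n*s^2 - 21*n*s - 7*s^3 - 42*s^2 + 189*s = -20*n - 7*s^3 + s^2*(7*n - 59) + s*(56 - 4*n) + 180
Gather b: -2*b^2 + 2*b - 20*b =-2*b^2 - 18*b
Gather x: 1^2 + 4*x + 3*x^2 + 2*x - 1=3*x^2 + 6*x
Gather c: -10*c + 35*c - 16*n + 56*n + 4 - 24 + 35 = 25*c + 40*n + 15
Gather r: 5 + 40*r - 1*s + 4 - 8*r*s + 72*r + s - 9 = r*(112 - 8*s)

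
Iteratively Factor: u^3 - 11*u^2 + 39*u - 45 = (u - 5)*(u^2 - 6*u + 9) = (u - 5)*(u - 3)*(u - 3)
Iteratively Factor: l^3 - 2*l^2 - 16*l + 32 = (l - 4)*(l^2 + 2*l - 8) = (l - 4)*(l + 4)*(l - 2)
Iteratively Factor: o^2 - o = (o)*(o - 1)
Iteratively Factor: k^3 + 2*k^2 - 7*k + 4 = (k - 1)*(k^2 + 3*k - 4) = (k - 1)^2*(k + 4)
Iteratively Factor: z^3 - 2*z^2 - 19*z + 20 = (z + 4)*(z^2 - 6*z + 5) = (z - 1)*(z + 4)*(z - 5)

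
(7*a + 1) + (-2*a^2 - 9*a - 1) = -2*a^2 - 2*a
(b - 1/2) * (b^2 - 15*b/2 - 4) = b^3 - 8*b^2 - b/4 + 2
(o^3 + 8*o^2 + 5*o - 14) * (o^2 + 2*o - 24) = o^5 + 10*o^4 - 3*o^3 - 196*o^2 - 148*o + 336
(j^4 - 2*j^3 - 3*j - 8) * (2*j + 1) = 2*j^5 - 3*j^4 - 2*j^3 - 6*j^2 - 19*j - 8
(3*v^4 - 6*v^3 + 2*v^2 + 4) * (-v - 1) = -3*v^5 + 3*v^4 + 4*v^3 - 2*v^2 - 4*v - 4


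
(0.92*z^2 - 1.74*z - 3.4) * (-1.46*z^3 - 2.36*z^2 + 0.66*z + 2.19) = -1.3432*z^5 + 0.3692*z^4 + 9.6776*z^3 + 8.8904*z^2 - 6.0546*z - 7.446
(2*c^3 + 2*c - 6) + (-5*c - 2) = 2*c^3 - 3*c - 8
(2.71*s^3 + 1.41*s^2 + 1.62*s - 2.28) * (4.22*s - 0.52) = 11.4362*s^4 + 4.541*s^3 + 6.1032*s^2 - 10.464*s + 1.1856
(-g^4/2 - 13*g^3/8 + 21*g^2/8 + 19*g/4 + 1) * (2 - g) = g^5/2 + 5*g^4/8 - 47*g^3/8 + g^2/2 + 17*g/2 + 2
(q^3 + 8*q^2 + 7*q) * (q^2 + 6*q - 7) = q^5 + 14*q^4 + 48*q^3 - 14*q^2 - 49*q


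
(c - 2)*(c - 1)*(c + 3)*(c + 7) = c^4 + 7*c^3 - 7*c^2 - 43*c + 42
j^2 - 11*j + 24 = (j - 8)*(j - 3)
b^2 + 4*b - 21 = (b - 3)*(b + 7)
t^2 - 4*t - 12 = (t - 6)*(t + 2)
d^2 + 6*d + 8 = (d + 2)*(d + 4)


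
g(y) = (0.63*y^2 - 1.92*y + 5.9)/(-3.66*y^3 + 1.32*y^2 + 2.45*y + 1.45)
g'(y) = (1.26*y - 1.92)/(-3.66*y^3 + 1.32*y^2 + 2.45*y + 1.45) + (0.63*y^2 - 1.92*y + 5.9)*(10.98*y^2 - 2.64*y - 2.45)/(-3.66*y^3 + 1.32*y^2 + 2.45*y + 1.45)^2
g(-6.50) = 0.04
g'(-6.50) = 0.01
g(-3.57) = 0.12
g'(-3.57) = 0.06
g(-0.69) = 4.73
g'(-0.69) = 11.93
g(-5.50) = 0.06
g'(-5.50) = 0.02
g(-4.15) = 0.09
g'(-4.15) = 0.04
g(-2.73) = 0.20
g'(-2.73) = 0.15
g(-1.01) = 2.07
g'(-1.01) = 5.00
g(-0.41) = 7.39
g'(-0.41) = 1.19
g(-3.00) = 0.17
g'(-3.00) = 0.11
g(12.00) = -0.01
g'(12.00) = 0.00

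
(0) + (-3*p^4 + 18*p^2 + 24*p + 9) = -3*p^4 + 18*p^2 + 24*p + 9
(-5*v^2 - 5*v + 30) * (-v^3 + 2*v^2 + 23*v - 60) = 5*v^5 - 5*v^4 - 155*v^3 + 245*v^2 + 990*v - 1800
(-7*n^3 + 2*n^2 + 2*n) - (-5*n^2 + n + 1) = -7*n^3 + 7*n^2 + n - 1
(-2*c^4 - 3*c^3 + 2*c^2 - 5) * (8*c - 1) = -16*c^5 - 22*c^4 + 19*c^3 - 2*c^2 - 40*c + 5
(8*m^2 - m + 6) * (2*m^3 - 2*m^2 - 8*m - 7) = 16*m^5 - 18*m^4 - 50*m^3 - 60*m^2 - 41*m - 42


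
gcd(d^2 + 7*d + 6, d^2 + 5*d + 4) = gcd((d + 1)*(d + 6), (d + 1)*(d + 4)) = d + 1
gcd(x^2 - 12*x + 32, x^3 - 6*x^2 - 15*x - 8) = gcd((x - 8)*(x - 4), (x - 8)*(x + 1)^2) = x - 8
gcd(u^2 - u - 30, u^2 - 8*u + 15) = 1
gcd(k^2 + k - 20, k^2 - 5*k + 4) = k - 4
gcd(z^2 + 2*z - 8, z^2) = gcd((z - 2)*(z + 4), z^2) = 1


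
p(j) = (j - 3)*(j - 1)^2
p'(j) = (j - 3)*(2*j - 2) + (j - 1)^2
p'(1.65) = -1.33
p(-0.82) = -12.65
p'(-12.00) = 559.00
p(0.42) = -0.87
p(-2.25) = -55.45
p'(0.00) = 7.00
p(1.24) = -0.10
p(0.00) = -3.00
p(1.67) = -0.60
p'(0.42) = 3.33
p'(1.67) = -1.33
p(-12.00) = -2535.00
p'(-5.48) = 151.89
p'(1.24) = -0.79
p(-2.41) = -62.91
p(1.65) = -0.57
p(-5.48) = -356.08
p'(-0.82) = 17.22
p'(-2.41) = 48.52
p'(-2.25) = 44.69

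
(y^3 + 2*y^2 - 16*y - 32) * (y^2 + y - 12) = y^5 + 3*y^4 - 26*y^3 - 72*y^2 + 160*y + 384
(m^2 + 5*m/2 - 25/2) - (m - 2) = m^2 + 3*m/2 - 21/2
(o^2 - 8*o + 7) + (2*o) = o^2 - 6*o + 7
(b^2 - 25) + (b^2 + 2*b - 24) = 2*b^2 + 2*b - 49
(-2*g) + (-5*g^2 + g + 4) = -5*g^2 - g + 4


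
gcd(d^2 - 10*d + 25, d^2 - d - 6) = 1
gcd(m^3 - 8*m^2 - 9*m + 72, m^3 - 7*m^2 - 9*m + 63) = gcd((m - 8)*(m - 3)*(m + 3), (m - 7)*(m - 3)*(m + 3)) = m^2 - 9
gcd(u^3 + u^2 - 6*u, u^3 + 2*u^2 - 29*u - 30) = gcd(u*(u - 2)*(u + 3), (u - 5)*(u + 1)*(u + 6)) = 1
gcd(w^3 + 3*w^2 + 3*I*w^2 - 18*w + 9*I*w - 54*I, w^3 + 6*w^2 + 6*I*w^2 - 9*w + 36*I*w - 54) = w^2 + w*(6 + 3*I) + 18*I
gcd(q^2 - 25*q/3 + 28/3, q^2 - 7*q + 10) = 1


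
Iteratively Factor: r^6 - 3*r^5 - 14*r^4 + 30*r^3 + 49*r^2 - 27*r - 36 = (r - 4)*(r^5 + r^4 - 10*r^3 - 10*r^2 + 9*r + 9) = (r - 4)*(r + 1)*(r^4 - 10*r^2 + 9) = (r - 4)*(r + 1)*(r + 3)*(r^3 - 3*r^2 - r + 3) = (r - 4)*(r - 3)*(r + 1)*(r + 3)*(r^2 - 1) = (r - 4)*(r - 3)*(r + 1)^2*(r + 3)*(r - 1)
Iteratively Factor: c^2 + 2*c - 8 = (c + 4)*(c - 2)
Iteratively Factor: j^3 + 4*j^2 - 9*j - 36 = (j + 3)*(j^2 + j - 12) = (j - 3)*(j + 3)*(j + 4)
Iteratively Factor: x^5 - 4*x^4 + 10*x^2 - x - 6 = (x + 1)*(x^4 - 5*x^3 + 5*x^2 + 5*x - 6) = (x - 3)*(x + 1)*(x^3 - 2*x^2 - x + 2) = (x - 3)*(x - 2)*(x + 1)*(x^2 - 1) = (x - 3)*(x - 2)*(x - 1)*(x + 1)*(x + 1)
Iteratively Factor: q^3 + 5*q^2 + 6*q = (q)*(q^2 + 5*q + 6) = q*(q + 3)*(q + 2)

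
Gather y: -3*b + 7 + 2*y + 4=-3*b + 2*y + 11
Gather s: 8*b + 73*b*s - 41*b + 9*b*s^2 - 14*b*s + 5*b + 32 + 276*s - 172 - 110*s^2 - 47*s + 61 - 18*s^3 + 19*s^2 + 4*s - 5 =-28*b - 18*s^3 + s^2*(9*b - 91) + s*(59*b + 233) - 84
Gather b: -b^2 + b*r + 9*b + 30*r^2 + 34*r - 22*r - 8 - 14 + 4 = -b^2 + b*(r + 9) + 30*r^2 + 12*r - 18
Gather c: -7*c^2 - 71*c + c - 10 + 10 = -7*c^2 - 70*c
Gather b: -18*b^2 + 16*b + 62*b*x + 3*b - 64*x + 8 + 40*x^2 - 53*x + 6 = -18*b^2 + b*(62*x + 19) + 40*x^2 - 117*x + 14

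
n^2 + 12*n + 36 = (n + 6)^2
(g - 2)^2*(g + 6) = g^3 + 2*g^2 - 20*g + 24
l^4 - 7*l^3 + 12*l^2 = l^2*(l - 4)*(l - 3)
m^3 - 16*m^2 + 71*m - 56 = (m - 8)*(m - 7)*(m - 1)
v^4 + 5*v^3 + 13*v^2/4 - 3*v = v*(v - 1/2)*(v + 3/2)*(v + 4)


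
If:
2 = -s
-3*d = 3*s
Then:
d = 2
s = -2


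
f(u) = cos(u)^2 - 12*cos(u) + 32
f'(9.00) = 5.70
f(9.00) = 43.76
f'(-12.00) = 5.53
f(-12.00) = 22.59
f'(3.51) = -4.99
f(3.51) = 44.07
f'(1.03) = 9.40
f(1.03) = 26.09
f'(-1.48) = -11.77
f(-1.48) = 30.92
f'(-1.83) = -12.09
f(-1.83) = 35.14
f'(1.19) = 10.45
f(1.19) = 27.68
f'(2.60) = 7.07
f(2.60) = 43.02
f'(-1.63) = -12.10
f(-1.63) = 32.71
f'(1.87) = 12.03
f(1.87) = 35.62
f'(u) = -2*sin(u)*cos(u) + 12*sin(u)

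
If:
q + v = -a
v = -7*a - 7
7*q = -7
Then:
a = -4/3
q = -1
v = 7/3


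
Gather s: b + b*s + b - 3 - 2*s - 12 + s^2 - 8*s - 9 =2*b + s^2 + s*(b - 10) - 24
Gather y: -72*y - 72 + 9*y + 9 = -63*y - 63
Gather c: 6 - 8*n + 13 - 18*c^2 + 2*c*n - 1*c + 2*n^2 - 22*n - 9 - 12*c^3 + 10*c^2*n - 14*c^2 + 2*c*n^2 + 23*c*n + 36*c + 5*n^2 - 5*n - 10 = -12*c^3 + c^2*(10*n - 32) + c*(2*n^2 + 25*n + 35) + 7*n^2 - 35*n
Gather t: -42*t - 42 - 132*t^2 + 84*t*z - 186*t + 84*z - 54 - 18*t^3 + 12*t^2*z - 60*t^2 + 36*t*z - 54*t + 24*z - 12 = -18*t^3 + t^2*(12*z - 192) + t*(120*z - 282) + 108*z - 108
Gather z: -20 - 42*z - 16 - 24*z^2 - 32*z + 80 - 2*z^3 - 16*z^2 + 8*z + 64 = -2*z^3 - 40*z^2 - 66*z + 108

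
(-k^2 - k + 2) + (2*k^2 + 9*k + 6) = k^2 + 8*k + 8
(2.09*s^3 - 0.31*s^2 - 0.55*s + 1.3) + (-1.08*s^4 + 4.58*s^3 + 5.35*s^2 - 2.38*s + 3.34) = -1.08*s^4 + 6.67*s^3 + 5.04*s^2 - 2.93*s + 4.64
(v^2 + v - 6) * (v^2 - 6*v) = v^4 - 5*v^3 - 12*v^2 + 36*v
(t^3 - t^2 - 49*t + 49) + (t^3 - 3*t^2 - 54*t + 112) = 2*t^3 - 4*t^2 - 103*t + 161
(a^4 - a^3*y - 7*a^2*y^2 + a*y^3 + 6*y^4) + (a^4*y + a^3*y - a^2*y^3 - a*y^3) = a^4*y + a^4 - a^2*y^3 - 7*a^2*y^2 + 6*y^4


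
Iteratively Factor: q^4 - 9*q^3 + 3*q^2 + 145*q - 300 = (q - 3)*(q^3 - 6*q^2 - 15*q + 100) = (q - 5)*(q - 3)*(q^2 - q - 20) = (q - 5)^2*(q - 3)*(q + 4)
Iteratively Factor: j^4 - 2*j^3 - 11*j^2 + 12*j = (j - 1)*(j^3 - j^2 - 12*j) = (j - 1)*(j + 3)*(j^2 - 4*j) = (j - 4)*(j - 1)*(j + 3)*(j)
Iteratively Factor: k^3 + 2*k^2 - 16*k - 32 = (k + 2)*(k^2 - 16) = (k + 2)*(k + 4)*(k - 4)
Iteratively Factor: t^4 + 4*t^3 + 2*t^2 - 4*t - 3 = (t + 3)*(t^3 + t^2 - t - 1) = (t - 1)*(t + 3)*(t^2 + 2*t + 1) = (t - 1)*(t + 1)*(t + 3)*(t + 1)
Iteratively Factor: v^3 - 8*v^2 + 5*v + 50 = (v - 5)*(v^2 - 3*v - 10) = (v - 5)^2*(v + 2)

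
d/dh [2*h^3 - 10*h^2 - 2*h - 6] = 6*h^2 - 20*h - 2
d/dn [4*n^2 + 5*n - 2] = 8*n + 5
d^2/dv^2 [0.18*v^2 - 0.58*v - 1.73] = 0.360000000000000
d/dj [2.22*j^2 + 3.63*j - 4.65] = 4.44*j + 3.63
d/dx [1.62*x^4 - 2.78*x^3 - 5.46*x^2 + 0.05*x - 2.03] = 6.48*x^3 - 8.34*x^2 - 10.92*x + 0.05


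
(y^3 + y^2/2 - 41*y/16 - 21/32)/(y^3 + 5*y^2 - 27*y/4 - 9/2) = (16*y^2 + 32*y + 7)/(8*(2*y^2 + 13*y + 6))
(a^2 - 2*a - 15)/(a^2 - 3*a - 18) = (a - 5)/(a - 6)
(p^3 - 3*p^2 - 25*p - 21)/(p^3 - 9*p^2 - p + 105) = (p + 1)/(p - 5)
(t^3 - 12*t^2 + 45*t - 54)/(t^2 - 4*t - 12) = (t^2 - 6*t + 9)/(t + 2)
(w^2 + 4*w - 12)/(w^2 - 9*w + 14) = (w + 6)/(w - 7)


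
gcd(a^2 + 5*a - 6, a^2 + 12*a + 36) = a + 6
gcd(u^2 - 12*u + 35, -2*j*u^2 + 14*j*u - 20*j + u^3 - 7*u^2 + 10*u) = u - 5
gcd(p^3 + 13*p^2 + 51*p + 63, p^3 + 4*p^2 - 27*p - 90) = p + 3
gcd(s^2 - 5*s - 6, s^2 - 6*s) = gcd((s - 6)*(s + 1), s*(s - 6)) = s - 6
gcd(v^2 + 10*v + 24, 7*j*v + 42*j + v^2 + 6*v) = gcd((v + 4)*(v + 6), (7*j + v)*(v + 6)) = v + 6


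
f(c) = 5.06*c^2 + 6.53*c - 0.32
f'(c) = 10.12*c + 6.53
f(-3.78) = 47.30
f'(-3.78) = -31.72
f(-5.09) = 97.54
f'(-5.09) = -44.98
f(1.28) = 16.33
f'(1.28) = 19.48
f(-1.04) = -1.64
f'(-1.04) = -3.99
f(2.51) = 47.95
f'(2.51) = 31.93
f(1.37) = 18.12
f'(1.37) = 20.39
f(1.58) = 22.63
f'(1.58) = 22.52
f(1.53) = 21.52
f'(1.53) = 22.01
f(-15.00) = 1040.23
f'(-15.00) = -145.27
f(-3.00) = 25.63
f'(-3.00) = -23.83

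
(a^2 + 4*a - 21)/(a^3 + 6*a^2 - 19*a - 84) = (a - 3)/(a^2 - a - 12)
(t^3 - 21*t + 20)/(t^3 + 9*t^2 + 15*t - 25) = (t - 4)/(t + 5)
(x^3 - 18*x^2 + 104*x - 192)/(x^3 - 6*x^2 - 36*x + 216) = (x^2 - 12*x + 32)/(x^2 - 36)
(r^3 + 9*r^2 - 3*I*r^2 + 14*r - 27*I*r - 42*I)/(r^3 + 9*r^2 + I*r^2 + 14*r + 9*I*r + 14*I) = (r - 3*I)/(r + I)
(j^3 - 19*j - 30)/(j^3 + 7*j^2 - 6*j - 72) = (j^3 - 19*j - 30)/(j^3 + 7*j^2 - 6*j - 72)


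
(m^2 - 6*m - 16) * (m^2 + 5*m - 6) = m^4 - m^3 - 52*m^2 - 44*m + 96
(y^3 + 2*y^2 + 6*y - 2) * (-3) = -3*y^3 - 6*y^2 - 18*y + 6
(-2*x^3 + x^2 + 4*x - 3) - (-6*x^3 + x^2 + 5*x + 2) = 4*x^3 - x - 5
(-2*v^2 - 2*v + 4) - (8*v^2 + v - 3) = -10*v^2 - 3*v + 7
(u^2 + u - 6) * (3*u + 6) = 3*u^3 + 9*u^2 - 12*u - 36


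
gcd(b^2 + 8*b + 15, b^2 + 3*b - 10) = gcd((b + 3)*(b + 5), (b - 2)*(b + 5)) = b + 5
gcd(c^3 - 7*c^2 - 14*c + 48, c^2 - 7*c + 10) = c - 2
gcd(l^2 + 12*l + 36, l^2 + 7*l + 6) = l + 6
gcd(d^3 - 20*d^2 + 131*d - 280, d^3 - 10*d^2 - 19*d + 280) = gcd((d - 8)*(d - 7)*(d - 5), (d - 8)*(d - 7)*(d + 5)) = d^2 - 15*d + 56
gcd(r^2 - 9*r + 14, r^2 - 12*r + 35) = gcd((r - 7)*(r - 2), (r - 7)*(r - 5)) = r - 7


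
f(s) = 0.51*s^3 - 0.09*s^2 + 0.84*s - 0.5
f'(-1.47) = 4.41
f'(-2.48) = 10.70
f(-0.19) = -0.67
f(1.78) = 3.59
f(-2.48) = -10.92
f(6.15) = 119.89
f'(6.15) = 57.60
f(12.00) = 877.90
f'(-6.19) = 60.58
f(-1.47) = -3.55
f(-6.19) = -130.11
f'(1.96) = 6.36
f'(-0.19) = 0.93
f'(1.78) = 5.37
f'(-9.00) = 126.39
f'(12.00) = 219.00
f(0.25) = -0.29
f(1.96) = 4.64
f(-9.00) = -387.14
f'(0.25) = 0.89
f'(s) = 1.53*s^2 - 0.18*s + 0.84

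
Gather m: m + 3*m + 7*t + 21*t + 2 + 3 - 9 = 4*m + 28*t - 4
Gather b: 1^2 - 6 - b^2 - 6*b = -b^2 - 6*b - 5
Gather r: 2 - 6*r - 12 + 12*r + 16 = 6*r + 6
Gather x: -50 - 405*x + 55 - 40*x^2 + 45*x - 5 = -40*x^2 - 360*x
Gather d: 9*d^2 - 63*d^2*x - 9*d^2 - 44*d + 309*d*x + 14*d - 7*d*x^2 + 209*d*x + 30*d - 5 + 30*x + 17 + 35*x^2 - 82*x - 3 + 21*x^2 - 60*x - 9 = -63*d^2*x + d*(-7*x^2 + 518*x) + 56*x^2 - 112*x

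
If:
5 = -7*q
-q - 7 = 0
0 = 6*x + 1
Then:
No Solution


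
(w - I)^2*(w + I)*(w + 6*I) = w^4 + 5*I*w^3 + 7*w^2 + 5*I*w + 6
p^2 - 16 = (p - 4)*(p + 4)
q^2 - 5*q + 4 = (q - 4)*(q - 1)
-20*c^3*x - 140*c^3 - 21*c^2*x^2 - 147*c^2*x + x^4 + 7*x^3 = (-5*c + x)*(c + x)*(4*c + x)*(x + 7)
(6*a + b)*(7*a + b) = 42*a^2 + 13*a*b + b^2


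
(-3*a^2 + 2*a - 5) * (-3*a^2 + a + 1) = 9*a^4 - 9*a^3 + 14*a^2 - 3*a - 5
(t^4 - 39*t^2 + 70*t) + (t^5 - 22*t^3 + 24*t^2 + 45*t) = t^5 + t^4 - 22*t^3 - 15*t^2 + 115*t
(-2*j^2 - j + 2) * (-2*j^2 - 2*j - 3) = 4*j^4 + 6*j^3 + 4*j^2 - j - 6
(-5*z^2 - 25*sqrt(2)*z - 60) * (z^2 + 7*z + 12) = -5*z^4 - 25*sqrt(2)*z^3 - 35*z^3 - 175*sqrt(2)*z^2 - 120*z^2 - 300*sqrt(2)*z - 420*z - 720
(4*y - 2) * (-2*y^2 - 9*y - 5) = -8*y^3 - 32*y^2 - 2*y + 10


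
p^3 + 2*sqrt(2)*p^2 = p^2*(p + 2*sqrt(2))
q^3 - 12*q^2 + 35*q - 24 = (q - 8)*(q - 3)*(q - 1)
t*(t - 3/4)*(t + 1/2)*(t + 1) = t^4 + 3*t^3/4 - 5*t^2/8 - 3*t/8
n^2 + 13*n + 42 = (n + 6)*(n + 7)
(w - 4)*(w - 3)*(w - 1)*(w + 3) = w^4 - 5*w^3 - 5*w^2 + 45*w - 36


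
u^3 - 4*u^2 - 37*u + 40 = (u - 8)*(u - 1)*(u + 5)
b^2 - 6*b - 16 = (b - 8)*(b + 2)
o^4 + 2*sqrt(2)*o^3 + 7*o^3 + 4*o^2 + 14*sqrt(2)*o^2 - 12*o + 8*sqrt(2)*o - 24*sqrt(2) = (o - 1)*(o + 2)*(o + 6)*(o + 2*sqrt(2))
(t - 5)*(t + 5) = t^2 - 25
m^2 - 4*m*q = m*(m - 4*q)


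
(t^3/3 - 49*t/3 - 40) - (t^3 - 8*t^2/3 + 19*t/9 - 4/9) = -2*t^3/3 + 8*t^2/3 - 166*t/9 - 356/9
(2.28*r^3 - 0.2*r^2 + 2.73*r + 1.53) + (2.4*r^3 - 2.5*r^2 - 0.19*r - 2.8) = 4.68*r^3 - 2.7*r^2 + 2.54*r - 1.27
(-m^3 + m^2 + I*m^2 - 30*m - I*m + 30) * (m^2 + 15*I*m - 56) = -m^5 + m^4 - 14*I*m^4 + 11*m^3 + 14*I*m^3 - 11*m^2 - 506*I*m^2 + 1680*m + 506*I*m - 1680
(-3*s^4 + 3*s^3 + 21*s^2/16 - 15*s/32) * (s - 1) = -3*s^5 + 6*s^4 - 27*s^3/16 - 57*s^2/32 + 15*s/32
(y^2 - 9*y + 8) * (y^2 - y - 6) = y^4 - 10*y^3 + 11*y^2 + 46*y - 48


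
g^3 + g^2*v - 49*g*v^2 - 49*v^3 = (g - 7*v)*(g + v)*(g + 7*v)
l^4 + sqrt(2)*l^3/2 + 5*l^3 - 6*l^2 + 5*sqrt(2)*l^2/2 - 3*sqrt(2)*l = l*(l - 1)*(l + 6)*(l + sqrt(2)/2)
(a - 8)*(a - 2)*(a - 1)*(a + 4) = a^4 - 7*a^3 - 18*a^2 + 88*a - 64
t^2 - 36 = (t - 6)*(t + 6)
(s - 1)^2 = s^2 - 2*s + 1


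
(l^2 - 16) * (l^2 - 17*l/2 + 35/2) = l^4 - 17*l^3/2 + 3*l^2/2 + 136*l - 280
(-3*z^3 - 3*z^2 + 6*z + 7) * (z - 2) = -3*z^4 + 3*z^3 + 12*z^2 - 5*z - 14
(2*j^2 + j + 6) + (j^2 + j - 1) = 3*j^2 + 2*j + 5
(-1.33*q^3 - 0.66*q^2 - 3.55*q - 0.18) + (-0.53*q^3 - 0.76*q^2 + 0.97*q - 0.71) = -1.86*q^3 - 1.42*q^2 - 2.58*q - 0.89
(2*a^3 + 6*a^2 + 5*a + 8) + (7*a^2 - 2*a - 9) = 2*a^3 + 13*a^2 + 3*a - 1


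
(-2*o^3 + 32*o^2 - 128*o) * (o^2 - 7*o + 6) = -2*o^5 + 46*o^4 - 364*o^3 + 1088*o^2 - 768*o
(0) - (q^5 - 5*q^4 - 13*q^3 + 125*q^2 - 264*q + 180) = -q^5 + 5*q^4 + 13*q^3 - 125*q^2 + 264*q - 180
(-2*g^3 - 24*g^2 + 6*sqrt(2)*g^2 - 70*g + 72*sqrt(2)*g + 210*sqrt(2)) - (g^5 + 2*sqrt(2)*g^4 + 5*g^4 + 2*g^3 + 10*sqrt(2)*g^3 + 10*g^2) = -g^5 - 5*g^4 - 2*sqrt(2)*g^4 - 10*sqrt(2)*g^3 - 4*g^3 - 34*g^2 + 6*sqrt(2)*g^2 - 70*g + 72*sqrt(2)*g + 210*sqrt(2)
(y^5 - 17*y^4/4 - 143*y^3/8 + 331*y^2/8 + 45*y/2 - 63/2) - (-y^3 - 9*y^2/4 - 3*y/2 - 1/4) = y^5 - 17*y^4/4 - 135*y^3/8 + 349*y^2/8 + 24*y - 125/4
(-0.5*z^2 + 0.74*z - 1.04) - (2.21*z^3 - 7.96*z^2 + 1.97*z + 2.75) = -2.21*z^3 + 7.46*z^2 - 1.23*z - 3.79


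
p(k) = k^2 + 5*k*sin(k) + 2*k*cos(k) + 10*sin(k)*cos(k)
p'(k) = -2*k*sin(k) + 5*k*cos(k) + 2*k - 10*sin(k)^2 + 5*sin(k) + 10*cos(k)^2 + 2*cos(k)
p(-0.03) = -0.35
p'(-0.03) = 11.62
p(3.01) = 3.77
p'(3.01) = -1.36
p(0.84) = 9.92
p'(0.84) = 7.20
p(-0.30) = -2.86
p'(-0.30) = 6.48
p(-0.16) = -1.74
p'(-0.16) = 9.51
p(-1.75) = 14.05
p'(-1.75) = -20.03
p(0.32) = 4.20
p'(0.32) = 13.45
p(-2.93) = 19.44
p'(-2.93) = 13.34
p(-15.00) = 301.50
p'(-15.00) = 4.24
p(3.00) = 3.78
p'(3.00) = -1.37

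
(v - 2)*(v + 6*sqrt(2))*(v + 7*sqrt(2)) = v^3 - 2*v^2 + 13*sqrt(2)*v^2 - 26*sqrt(2)*v + 84*v - 168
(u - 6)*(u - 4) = u^2 - 10*u + 24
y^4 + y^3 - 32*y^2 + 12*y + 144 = (y - 4)*(y - 3)*(y + 2)*(y + 6)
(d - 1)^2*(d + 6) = d^3 + 4*d^2 - 11*d + 6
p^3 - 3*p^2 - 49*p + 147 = (p - 7)*(p - 3)*(p + 7)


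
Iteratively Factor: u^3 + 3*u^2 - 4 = (u + 2)*(u^2 + u - 2) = (u - 1)*(u + 2)*(u + 2)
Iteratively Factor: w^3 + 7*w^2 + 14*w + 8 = (w + 4)*(w^2 + 3*w + 2) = (w + 1)*(w + 4)*(w + 2)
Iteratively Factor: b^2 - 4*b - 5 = (b - 5)*(b + 1)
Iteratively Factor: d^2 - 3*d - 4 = (d + 1)*(d - 4)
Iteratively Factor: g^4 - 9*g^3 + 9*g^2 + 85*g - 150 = (g - 2)*(g^3 - 7*g^2 - 5*g + 75) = (g - 5)*(g - 2)*(g^2 - 2*g - 15) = (g - 5)^2*(g - 2)*(g + 3)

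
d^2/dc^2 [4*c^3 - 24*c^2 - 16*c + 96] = 24*c - 48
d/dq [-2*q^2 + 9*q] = 9 - 4*q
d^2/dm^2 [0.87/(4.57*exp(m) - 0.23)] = (18.169863*exp(m) + 0.914457)*exp(m)/(4.57*exp(m) - 0.23)^3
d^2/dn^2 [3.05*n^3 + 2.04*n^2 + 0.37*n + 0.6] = 18.3*n + 4.08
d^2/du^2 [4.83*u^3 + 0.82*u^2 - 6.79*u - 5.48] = 28.98*u + 1.64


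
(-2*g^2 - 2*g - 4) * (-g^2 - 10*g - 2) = 2*g^4 + 22*g^3 + 28*g^2 + 44*g + 8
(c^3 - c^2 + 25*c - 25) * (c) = c^4 - c^3 + 25*c^2 - 25*c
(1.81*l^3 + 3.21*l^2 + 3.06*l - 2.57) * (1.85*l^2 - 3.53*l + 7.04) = 3.3485*l^5 - 0.450799999999999*l^4 + 7.0721*l^3 + 7.0421*l^2 + 30.6145*l - 18.0928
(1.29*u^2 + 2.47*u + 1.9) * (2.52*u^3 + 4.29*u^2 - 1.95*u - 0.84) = 3.2508*u^5 + 11.7585*u^4 + 12.8688*u^3 + 2.2509*u^2 - 5.7798*u - 1.596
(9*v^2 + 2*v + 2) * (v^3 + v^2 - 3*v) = 9*v^5 + 11*v^4 - 23*v^3 - 4*v^2 - 6*v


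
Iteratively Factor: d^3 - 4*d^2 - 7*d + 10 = (d + 2)*(d^2 - 6*d + 5) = (d - 5)*(d + 2)*(d - 1)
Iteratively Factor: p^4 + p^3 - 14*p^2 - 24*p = (p + 3)*(p^3 - 2*p^2 - 8*p) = p*(p + 3)*(p^2 - 2*p - 8) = p*(p + 2)*(p + 3)*(p - 4)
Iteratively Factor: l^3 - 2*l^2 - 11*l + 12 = (l + 3)*(l^2 - 5*l + 4) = (l - 1)*(l + 3)*(l - 4)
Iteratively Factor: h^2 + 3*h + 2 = (h + 1)*(h + 2)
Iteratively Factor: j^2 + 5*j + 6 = (j + 2)*(j + 3)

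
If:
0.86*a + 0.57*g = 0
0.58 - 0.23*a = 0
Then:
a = 2.52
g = -3.80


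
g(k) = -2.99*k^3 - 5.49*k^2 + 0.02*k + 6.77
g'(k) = -8.97*k^2 - 10.98*k + 0.02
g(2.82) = -103.89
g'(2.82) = -102.28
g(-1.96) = 8.15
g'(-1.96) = -12.92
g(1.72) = -24.65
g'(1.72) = -45.40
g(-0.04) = 6.76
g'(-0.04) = 0.44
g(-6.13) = 489.09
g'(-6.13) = -269.74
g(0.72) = 2.82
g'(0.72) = -12.54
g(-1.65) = 5.22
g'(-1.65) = -6.28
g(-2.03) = 9.12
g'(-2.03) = -14.66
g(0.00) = 6.77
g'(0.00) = 0.02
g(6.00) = -836.59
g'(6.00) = -388.78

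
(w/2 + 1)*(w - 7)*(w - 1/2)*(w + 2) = w^4/2 - 7*w^3/4 - 45*w^2/4 - 8*w + 7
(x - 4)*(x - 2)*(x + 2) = x^3 - 4*x^2 - 4*x + 16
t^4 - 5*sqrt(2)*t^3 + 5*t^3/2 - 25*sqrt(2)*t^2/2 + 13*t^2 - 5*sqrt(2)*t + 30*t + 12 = (t + 1/2)*(t + 2)*(t - 3*sqrt(2))*(t - 2*sqrt(2))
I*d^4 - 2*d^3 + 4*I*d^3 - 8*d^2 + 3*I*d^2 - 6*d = d*(d + 3)*(d + 2*I)*(I*d + I)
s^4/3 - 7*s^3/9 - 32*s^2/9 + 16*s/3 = s*(s/3 + 1)*(s - 4)*(s - 4/3)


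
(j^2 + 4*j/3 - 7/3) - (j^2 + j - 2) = j/3 - 1/3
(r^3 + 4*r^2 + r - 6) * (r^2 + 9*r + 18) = r^5 + 13*r^4 + 55*r^3 + 75*r^2 - 36*r - 108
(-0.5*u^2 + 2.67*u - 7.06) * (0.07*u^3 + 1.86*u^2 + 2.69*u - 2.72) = -0.035*u^5 - 0.7431*u^4 + 3.127*u^3 - 4.5893*u^2 - 26.2538*u + 19.2032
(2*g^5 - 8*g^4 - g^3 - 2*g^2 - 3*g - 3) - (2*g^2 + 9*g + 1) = 2*g^5 - 8*g^4 - g^3 - 4*g^2 - 12*g - 4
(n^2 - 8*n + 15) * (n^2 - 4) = n^4 - 8*n^3 + 11*n^2 + 32*n - 60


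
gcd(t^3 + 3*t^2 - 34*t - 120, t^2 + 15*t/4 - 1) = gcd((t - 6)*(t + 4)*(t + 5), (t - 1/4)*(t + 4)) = t + 4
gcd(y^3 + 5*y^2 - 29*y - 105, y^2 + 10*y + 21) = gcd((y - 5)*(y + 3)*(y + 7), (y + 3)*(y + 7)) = y^2 + 10*y + 21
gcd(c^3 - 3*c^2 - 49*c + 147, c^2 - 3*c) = c - 3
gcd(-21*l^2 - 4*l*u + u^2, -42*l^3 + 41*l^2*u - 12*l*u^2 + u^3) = -7*l + u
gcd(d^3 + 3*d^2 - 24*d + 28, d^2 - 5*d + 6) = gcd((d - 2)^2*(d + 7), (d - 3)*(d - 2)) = d - 2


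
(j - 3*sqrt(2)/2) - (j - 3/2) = 3/2 - 3*sqrt(2)/2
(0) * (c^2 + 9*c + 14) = 0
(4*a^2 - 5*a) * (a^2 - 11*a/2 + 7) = 4*a^4 - 27*a^3 + 111*a^2/2 - 35*a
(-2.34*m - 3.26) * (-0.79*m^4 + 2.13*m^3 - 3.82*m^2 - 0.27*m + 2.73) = 1.8486*m^5 - 2.4088*m^4 + 1.995*m^3 + 13.085*m^2 - 5.508*m - 8.8998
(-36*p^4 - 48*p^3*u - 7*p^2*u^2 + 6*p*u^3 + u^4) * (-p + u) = 36*p^5 + 12*p^4*u - 41*p^3*u^2 - 13*p^2*u^3 + 5*p*u^4 + u^5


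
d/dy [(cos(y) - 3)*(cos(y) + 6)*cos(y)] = 3*(sin(y)^2 - 2*cos(y) + 5)*sin(y)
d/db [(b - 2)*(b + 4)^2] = 3*b*(b + 4)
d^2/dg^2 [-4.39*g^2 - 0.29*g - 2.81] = -8.78000000000000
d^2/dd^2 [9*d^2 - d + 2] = 18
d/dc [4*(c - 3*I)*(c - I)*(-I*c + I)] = -12*I*c^2 + 8*c*(-4 + I) + 16 + 12*I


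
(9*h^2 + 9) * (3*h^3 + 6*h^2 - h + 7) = 27*h^5 + 54*h^4 + 18*h^3 + 117*h^2 - 9*h + 63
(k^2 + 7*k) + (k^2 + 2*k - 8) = 2*k^2 + 9*k - 8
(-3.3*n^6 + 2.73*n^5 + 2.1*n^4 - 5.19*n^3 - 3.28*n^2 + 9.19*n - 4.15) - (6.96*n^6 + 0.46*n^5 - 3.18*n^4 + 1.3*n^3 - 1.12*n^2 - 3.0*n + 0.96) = -10.26*n^6 + 2.27*n^5 + 5.28*n^4 - 6.49*n^3 - 2.16*n^2 + 12.19*n - 5.11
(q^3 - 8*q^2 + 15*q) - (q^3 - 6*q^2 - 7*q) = -2*q^2 + 22*q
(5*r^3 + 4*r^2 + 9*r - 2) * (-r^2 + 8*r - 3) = -5*r^5 + 36*r^4 + 8*r^3 + 62*r^2 - 43*r + 6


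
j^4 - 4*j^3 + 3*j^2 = j^2*(j - 3)*(j - 1)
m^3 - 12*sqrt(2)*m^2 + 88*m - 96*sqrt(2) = (m - 6*sqrt(2))*(m - 4*sqrt(2))*(m - 2*sqrt(2))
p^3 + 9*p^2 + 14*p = p*(p + 2)*(p + 7)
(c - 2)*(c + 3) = c^2 + c - 6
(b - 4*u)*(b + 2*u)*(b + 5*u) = b^3 + 3*b^2*u - 18*b*u^2 - 40*u^3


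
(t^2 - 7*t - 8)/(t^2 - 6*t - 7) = (t - 8)/(t - 7)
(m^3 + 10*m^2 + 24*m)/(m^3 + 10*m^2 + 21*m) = (m^2 + 10*m + 24)/(m^2 + 10*m + 21)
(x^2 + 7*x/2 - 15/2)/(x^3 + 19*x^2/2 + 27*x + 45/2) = (2*x - 3)/(2*x^2 + 9*x + 9)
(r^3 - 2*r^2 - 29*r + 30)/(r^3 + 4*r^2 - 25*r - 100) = (r^2 - 7*r + 6)/(r^2 - r - 20)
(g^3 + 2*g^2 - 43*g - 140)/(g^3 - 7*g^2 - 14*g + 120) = (g^2 - 2*g - 35)/(g^2 - 11*g + 30)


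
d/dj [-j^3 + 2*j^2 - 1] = j*(4 - 3*j)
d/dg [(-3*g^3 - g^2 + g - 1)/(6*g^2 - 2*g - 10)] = (-9*g^4 + 6*g^3 + 43*g^2 + 16*g - 6)/(2*(9*g^4 - 6*g^3 - 29*g^2 + 10*g + 25))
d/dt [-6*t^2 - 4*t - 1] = -12*t - 4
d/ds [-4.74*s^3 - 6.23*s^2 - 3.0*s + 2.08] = -14.22*s^2 - 12.46*s - 3.0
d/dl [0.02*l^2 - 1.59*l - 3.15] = 0.04*l - 1.59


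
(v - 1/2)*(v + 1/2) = v^2 - 1/4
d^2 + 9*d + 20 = (d + 4)*(d + 5)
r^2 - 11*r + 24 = (r - 8)*(r - 3)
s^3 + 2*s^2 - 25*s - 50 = (s - 5)*(s + 2)*(s + 5)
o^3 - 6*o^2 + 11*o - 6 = (o - 3)*(o - 2)*(o - 1)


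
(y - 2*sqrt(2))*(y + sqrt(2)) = y^2 - sqrt(2)*y - 4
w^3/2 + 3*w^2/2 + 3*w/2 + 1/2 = (w/2 + 1/2)*(w + 1)^2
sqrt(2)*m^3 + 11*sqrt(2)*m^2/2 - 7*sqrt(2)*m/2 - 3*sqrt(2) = (m - 1)*(m + 6)*(sqrt(2)*m + sqrt(2)/2)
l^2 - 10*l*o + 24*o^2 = (l - 6*o)*(l - 4*o)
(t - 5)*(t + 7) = t^2 + 2*t - 35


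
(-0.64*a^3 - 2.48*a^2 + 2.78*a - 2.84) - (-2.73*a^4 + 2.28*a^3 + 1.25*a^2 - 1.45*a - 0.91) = 2.73*a^4 - 2.92*a^3 - 3.73*a^2 + 4.23*a - 1.93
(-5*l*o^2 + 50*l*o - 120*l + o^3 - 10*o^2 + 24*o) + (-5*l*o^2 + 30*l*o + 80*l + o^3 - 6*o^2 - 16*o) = -10*l*o^2 + 80*l*o - 40*l + 2*o^3 - 16*o^2 + 8*o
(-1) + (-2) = -3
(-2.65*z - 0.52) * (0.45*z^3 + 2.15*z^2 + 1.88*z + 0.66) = -1.1925*z^4 - 5.9315*z^3 - 6.1*z^2 - 2.7266*z - 0.3432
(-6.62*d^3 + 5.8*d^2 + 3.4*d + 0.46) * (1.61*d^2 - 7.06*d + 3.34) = -10.6582*d^5 + 56.0752*d^4 - 57.5848*d^3 - 3.8914*d^2 + 8.1084*d + 1.5364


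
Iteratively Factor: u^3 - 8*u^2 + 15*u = (u - 5)*(u^2 - 3*u) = (u - 5)*(u - 3)*(u)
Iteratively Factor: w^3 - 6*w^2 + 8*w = (w - 4)*(w^2 - 2*w) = w*(w - 4)*(w - 2)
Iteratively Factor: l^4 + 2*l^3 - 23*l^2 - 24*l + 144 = (l - 3)*(l^3 + 5*l^2 - 8*l - 48) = (l - 3)*(l + 4)*(l^2 + l - 12) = (l - 3)*(l + 4)^2*(l - 3)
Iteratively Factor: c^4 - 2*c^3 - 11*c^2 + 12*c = (c)*(c^3 - 2*c^2 - 11*c + 12) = c*(c - 4)*(c^2 + 2*c - 3) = c*(c - 4)*(c + 3)*(c - 1)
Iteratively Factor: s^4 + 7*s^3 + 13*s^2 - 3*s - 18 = (s + 3)*(s^3 + 4*s^2 + s - 6) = (s + 3)^2*(s^2 + s - 2) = (s + 2)*(s + 3)^2*(s - 1)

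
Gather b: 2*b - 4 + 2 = 2*b - 2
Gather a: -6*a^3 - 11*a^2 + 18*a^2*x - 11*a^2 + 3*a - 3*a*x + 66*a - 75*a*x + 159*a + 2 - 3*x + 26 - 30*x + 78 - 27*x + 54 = -6*a^3 + a^2*(18*x - 22) + a*(228 - 78*x) - 60*x + 160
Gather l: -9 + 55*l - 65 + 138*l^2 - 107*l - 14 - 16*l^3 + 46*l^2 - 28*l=-16*l^3 + 184*l^2 - 80*l - 88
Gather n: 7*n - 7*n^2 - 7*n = -7*n^2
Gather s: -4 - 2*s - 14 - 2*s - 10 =-4*s - 28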